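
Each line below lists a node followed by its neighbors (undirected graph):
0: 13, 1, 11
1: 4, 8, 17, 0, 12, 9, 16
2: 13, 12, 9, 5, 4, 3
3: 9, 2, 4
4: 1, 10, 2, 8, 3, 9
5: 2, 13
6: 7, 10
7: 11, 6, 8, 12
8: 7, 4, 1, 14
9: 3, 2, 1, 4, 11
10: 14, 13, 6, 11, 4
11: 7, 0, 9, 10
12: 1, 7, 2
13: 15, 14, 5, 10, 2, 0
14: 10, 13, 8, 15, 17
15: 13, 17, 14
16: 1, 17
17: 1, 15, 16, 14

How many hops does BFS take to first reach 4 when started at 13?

Level 0: 13
Level 1: 0, 2, 5, 10, 14, 15
Level 2: 1, 3, 4, 6, 8, 9, 11, 12, 17
Level 3: 7, 16
4 first appears at level 2.

2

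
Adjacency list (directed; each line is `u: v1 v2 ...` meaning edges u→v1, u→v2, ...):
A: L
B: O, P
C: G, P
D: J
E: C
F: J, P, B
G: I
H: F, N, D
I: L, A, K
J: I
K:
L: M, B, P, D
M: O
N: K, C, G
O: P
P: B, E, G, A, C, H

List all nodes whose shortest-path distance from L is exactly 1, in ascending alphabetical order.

B, D, M, P

Level 0: L
Level 1: B, D, M, P
Level 2: A, C, E, G, H, J, O
Level 3: F, I, N
Level 4: K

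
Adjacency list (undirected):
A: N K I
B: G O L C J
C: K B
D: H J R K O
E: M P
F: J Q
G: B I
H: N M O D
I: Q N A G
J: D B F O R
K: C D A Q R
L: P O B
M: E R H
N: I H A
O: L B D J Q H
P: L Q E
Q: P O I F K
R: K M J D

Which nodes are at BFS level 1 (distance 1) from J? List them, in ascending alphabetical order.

Level 0: J
Level 1: B, D, F, O, R
Level 2: C, G, H, K, L, M, Q
Level 3: A, E, I, N, P

B, D, F, O, R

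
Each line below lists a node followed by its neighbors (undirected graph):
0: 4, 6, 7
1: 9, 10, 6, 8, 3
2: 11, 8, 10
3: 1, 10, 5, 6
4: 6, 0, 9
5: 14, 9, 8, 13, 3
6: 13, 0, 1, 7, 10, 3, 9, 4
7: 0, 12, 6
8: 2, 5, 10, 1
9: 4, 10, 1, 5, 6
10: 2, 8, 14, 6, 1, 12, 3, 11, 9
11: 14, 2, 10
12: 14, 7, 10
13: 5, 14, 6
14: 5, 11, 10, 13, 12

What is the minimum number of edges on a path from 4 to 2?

3

Level 0: 4
Level 1: 0, 6, 9
Level 2: 1, 3, 5, 7, 10, 13
Level 3: 2, 8, 11, 12, 14
2 first appears at level 3.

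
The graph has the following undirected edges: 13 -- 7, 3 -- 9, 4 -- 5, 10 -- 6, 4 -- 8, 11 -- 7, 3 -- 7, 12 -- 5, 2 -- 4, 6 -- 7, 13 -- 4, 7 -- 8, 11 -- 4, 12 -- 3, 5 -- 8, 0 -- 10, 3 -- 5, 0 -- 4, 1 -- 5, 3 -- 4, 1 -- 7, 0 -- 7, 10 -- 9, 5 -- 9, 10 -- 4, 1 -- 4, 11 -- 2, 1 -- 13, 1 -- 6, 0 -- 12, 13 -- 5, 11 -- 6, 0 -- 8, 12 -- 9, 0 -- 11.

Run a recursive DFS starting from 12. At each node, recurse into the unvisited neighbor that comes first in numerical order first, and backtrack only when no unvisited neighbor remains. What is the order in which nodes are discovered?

12, 0, 4, 1, 5, 3, 7, 6, 10, 9, 11, 2, 8, 13

Visit 12
12 → 0
0 → 4
4 → 1
1 → 5
5 → 3
3 → 7
7 → 6
6 → 10
10 → 9
6 → 11
11 → 2
7 → 8
7 → 13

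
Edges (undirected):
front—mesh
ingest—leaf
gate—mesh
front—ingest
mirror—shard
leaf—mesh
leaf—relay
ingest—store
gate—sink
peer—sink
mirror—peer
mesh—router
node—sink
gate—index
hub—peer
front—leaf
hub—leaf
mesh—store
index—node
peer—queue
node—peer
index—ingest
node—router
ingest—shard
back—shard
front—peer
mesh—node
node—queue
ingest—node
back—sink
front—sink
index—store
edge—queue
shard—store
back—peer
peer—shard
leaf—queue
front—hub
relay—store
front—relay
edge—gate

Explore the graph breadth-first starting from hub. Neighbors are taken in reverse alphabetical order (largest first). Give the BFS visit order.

hub peer leaf front sink shard queue node mirror back relay mesh ingest gate store edge router index

Visit hub; enqueue peer, leaf, front → queue [peer, leaf, front]
Visit peer; enqueue sink, shard, queue, node, mirror, back → queue [leaf, front, sink, shard, queue, node, mirror, back]
Visit leaf; enqueue relay, mesh, ingest → queue [front, sink, shard, queue, node, mirror, back, relay, mesh, ingest]
Visit front → queue [sink, shard, queue, node, mirror, back, relay, mesh, ingest]
Visit sink; enqueue gate → queue [shard, queue, node, mirror, back, relay, mesh, ingest, gate]
Visit shard; enqueue store → queue [queue, node, mirror, back, relay, mesh, ingest, gate, store]
Visit queue; enqueue edge → queue [node, mirror, back, relay, mesh, ingest, gate, store, edge]
Visit node; enqueue router, index → queue [mirror, back, relay, mesh, ingest, gate, store, edge, router, index]
Visit mirror → queue [back, relay, mesh, ingest, gate, store, edge, router, index]
Visit back → queue [relay, mesh, ingest, gate, store, edge, router, index]
Visit relay → queue [mesh, ingest, gate, store, edge, router, index]
Visit mesh → queue [ingest, gate, store, edge, router, index]
Visit ingest → queue [gate, store, edge, router, index]
Visit gate → queue [store, edge, router, index]
Visit store → queue [edge, router, index]
Visit edge → queue [router, index]
Visit router → queue [index]
Visit index → queue []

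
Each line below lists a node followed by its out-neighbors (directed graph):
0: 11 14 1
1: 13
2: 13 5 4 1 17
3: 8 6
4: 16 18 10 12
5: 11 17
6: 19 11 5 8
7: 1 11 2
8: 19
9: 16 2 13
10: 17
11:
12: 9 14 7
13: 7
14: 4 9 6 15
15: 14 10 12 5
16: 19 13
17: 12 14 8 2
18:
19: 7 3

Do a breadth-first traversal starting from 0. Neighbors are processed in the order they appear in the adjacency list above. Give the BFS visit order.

0 -> 11 -> 14 -> 1 -> 4 -> 9 -> 6 -> 15 -> 13 -> 16 -> 18 -> 10 -> 12 -> 2 -> 19 -> 5 -> 8 -> 7 -> 17 -> 3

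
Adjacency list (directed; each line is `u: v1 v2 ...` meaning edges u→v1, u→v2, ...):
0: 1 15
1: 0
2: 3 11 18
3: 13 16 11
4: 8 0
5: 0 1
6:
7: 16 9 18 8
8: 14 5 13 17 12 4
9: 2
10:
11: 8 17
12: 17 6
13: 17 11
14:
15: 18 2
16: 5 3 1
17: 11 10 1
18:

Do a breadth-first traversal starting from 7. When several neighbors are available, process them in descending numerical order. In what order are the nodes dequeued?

7, 18, 16, 9, 8, 5, 3, 1, 2, 17, 14, 13, 12, 4, 0, 11, 10, 6, 15

Visit 7; enqueue 18, 16, 9, 8 → queue [18, 16, 9, 8]
Visit 18 → queue [16, 9, 8]
Visit 16; enqueue 5, 3, 1 → queue [9, 8, 5, 3, 1]
Visit 9; enqueue 2 → queue [8, 5, 3, 1, 2]
Visit 8; enqueue 17, 14, 13, 12, 4 → queue [5, 3, 1, 2, 17, 14, 13, 12, 4]
Visit 5; enqueue 0 → queue [3, 1, 2, 17, 14, 13, 12, 4, 0]
Visit 3; enqueue 11 → queue [1, 2, 17, 14, 13, 12, 4, 0, 11]
Visit 1 → queue [2, 17, 14, 13, 12, 4, 0, 11]
Visit 2 → queue [17, 14, 13, 12, 4, 0, 11]
Visit 17; enqueue 10 → queue [14, 13, 12, 4, 0, 11, 10]
Visit 14 → queue [13, 12, 4, 0, 11, 10]
Visit 13 → queue [12, 4, 0, 11, 10]
Visit 12; enqueue 6 → queue [4, 0, 11, 10, 6]
Visit 4 → queue [0, 11, 10, 6]
Visit 0; enqueue 15 → queue [11, 10, 6, 15]
Visit 11 → queue [10, 6, 15]
Visit 10 → queue [6, 15]
Visit 6 → queue [15]
Visit 15 → queue []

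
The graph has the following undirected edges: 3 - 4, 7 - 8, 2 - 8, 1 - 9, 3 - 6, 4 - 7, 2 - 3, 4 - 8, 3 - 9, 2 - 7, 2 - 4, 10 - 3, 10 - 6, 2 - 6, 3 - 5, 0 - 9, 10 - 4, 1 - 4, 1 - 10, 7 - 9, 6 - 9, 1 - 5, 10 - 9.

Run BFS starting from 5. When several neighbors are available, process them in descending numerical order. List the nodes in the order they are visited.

5, 3, 1, 10, 9, 6, 4, 2, 7, 0, 8

Visit 5; enqueue 3, 1 → queue [3, 1]
Visit 3; enqueue 10, 9, 6, 4, 2 → queue [1, 10, 9, 6, 4, 2]
Visit 1 → queue [10, 9, 6, 4, 2]
Visit 10 → queue [9, 6, 4, 2]
Visit 9; enqueue 7, 0 → queue [6, 4, 2, 7, 0]
Visit 6 → queue [4, 2, 7, 0]
Visit 4; enqueue 8 → queue [2, 7, 0, 8]
Visit 2 → queue [7, 0, 8]
Visit 7 → queue [0, 8]
Visit 0 → queue [8]
Visit 8 → queue []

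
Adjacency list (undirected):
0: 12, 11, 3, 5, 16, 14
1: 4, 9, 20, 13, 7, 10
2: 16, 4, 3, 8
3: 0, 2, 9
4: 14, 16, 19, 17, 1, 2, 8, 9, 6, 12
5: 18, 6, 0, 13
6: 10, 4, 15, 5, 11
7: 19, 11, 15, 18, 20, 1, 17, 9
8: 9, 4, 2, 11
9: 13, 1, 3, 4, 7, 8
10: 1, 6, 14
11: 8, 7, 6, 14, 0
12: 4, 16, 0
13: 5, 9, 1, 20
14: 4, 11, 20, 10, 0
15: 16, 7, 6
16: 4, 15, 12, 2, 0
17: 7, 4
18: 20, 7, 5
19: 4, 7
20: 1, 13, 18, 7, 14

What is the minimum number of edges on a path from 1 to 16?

2

Level 0: 1
Level 1: 4, 7, 9, 10, 13, 20
Level 2: 2, 3, 5, 6, 8, 11, 12, 14, 15, 16, 17, 18, 19
Level 3: 0
16 first appears at level 2.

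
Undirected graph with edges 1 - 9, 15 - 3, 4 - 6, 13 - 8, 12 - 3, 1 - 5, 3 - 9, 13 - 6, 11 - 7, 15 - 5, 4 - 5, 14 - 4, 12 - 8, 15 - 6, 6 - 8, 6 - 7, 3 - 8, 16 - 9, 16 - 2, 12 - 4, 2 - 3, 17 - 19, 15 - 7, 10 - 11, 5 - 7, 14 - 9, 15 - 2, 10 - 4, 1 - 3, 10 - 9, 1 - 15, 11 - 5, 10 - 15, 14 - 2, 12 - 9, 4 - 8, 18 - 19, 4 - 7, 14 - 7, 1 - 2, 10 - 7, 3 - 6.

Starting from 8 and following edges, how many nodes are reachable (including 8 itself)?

BFS from 8 visits: 8, 3, 4, 6, 12, 13, 1, 2, 9, 15, 5, 7, 10, 14, 16, 11
Reachable nodes: 16 of 19 total.

16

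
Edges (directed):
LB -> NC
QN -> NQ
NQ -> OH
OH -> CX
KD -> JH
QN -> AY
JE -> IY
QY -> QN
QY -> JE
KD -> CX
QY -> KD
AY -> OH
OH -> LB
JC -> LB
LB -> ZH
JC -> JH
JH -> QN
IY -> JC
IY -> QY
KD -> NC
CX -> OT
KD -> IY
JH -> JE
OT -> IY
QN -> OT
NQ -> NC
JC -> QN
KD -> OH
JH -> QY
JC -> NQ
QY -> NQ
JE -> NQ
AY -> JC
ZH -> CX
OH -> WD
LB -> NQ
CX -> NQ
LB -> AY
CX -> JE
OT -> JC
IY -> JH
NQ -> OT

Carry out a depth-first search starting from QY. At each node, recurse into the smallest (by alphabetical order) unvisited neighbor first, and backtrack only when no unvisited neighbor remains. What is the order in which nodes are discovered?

QY, JE, IY, JC, JH, QN, AY, OH, CX, NQ, NC, OT, LB, ZH, WD, KD

Visit QY
QY → JE
JE → IY
IY → JC
JC → JH
JH → QN
QN → AY
AY → OH
OH → CX
CX → NQ
NQ → NC
NQ → OT
OH → LB
LB → ZH
OH → WD
QY → KD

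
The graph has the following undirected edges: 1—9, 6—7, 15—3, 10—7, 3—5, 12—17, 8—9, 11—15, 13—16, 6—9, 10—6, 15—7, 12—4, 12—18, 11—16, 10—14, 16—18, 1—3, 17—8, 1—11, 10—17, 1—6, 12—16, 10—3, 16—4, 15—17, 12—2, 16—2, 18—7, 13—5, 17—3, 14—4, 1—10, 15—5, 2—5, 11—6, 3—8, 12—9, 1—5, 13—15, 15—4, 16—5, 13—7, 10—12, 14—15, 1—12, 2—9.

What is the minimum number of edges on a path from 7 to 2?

Level 0: 7
Level 1: 6, 10, 13, 15, 18
Level 2: 1, 3, 4, 5, 9, 11, 12, 14, 16, 17
Level 3: 2, 8
2 first appears at level 3.

3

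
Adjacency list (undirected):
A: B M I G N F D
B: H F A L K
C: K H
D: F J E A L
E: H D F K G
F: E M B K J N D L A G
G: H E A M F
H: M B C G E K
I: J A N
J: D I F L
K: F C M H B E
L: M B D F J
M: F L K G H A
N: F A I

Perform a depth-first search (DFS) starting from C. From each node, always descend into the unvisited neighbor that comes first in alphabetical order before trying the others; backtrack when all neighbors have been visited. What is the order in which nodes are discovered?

C, H, B, A, D, E, F, G, M, K, L, J, I, N

Visit C
C → H
H → B
B → A
A → D
D → E
E → F
F → G
G → M
M → K
M → L
L → J
J → I
I → N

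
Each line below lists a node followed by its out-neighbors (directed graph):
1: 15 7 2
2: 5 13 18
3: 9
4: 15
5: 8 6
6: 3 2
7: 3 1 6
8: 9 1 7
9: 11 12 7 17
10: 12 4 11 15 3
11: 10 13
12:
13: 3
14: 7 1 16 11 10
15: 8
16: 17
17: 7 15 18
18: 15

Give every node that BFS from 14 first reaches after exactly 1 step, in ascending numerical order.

1, 7, 10, 11, 16

Level 0: 14
Level 1: 1, 7, 10, 11, 16
Level 2: 2, 3, 4, 6, 12, 13, 15, 17
Level 3: 5, 8, 9, 18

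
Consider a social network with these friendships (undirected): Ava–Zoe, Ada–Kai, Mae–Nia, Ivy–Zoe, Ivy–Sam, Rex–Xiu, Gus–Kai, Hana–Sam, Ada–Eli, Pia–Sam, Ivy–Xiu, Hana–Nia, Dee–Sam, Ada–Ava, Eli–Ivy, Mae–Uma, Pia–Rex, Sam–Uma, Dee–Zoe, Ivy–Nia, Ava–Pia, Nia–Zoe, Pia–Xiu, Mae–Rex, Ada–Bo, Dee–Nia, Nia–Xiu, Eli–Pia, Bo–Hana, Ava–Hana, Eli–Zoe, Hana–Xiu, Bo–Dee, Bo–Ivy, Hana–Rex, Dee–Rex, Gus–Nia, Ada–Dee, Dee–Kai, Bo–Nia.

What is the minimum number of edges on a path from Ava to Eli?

Level 0: Ava
Level 1: Ada, Hana, Pia, Zoe
Level 2: Bo, Dee, Eli, Ivy, Kai, Nia, Rex, Sam, Xiu
Level 3: Gus, Mae, Uma
Eli first appears at level 2.

2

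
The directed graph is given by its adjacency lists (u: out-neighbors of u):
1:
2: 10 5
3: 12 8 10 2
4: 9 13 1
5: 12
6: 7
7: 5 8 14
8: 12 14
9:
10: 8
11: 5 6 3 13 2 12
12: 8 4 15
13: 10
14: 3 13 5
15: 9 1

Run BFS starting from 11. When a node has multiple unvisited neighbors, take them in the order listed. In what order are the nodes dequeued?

11 → 5 → 6 → 3 → 13 → 2 → 12 → 7 → 8 → 10 → 4 → 15 → 14 → 9 → 1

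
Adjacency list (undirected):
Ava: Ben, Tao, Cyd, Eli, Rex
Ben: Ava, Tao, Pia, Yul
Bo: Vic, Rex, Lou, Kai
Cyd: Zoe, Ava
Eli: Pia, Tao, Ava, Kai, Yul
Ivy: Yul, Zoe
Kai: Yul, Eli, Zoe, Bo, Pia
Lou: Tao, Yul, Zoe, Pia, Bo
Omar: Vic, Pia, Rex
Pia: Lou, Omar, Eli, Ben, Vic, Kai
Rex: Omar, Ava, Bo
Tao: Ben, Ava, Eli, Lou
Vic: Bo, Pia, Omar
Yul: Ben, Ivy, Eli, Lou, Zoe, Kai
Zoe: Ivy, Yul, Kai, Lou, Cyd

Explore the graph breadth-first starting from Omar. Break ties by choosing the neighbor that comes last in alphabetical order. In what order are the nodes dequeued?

Visit Omar; enqueue Vic, Rex, Pia → queue [Vic, Rex, Pia]
Visit Vic; enqueue Bo → queue [Rex, Pia, Bo]
Visit Rex; enqueue Ava → queue [Pia, Bo, Ava]
Visit Pia; enqueue Lou, Kai, Eli, Ben → queue [Bo, Ava, Lou, Kai, Eli, Ben]
Visit Bo → queue [Ava, Lou, Kai, Eli, Ben]
Visit Ava; enqueue Tao, Cyd → queue [Lou, Kai, Eli, Ben, Tao, Cyd]
Visit Lou; enqueue Zoe, Yul → queue [Kai, Eli, Ben, Tao, Cyd, Zoe, Yul]
Visit Kai → queue [Eli, Ben, Tao, Cyd, Zoe, Yul]
Visit Eli → queue [Ben, Tao, Cyd, Zoe, Yul]
Visit Ben → queue [Tao, Cyd, Zoe, Yul]
Visit Tao → queue [Cyd, Zoe, Yul]
Visit Cyd → queue [Zoe, Yul]
Visit Zoe; enqueue Ivy → queue [Yul, Ivy]
Visit Yul → queue [Ivy]
Visit Ivy → queue []

Omar, Vic, Rex, Pia, Bo, Ava, Lou, Kai, Eli, Ben, Tao, Cyd, Zoe, Yul, Ivy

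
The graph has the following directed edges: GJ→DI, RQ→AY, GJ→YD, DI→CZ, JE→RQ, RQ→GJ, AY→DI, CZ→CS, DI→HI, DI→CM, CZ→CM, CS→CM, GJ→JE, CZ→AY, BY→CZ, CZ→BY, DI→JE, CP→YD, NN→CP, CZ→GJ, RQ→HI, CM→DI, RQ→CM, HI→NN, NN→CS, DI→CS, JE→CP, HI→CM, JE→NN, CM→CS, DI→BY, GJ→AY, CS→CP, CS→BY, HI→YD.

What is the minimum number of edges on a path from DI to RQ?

Level 0: DI
Level 1: BY, CM, CS, CZ, HI, JE
Level 2: AY, CP, GJ, NN, RQ, YD
RQ first appears at level 2.

2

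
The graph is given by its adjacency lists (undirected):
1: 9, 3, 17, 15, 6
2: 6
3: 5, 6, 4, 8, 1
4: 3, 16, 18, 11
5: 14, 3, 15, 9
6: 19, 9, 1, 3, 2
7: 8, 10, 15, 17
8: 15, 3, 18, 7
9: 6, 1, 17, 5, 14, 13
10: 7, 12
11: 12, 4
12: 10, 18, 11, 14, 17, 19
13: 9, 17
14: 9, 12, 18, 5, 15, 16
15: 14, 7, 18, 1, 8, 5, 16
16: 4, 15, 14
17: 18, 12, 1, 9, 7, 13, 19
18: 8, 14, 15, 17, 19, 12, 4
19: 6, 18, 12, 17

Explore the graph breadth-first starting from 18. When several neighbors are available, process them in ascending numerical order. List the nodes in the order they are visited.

18, 4, 8, 12, 14, 15, 17, 19, 3, 11, 16, 7, 10, 5, 9, 1, 13, 6, 2

Visit 18; enqueue 4, 8, 12, 14, 15, 17, 19 → queue [4, 8, 12, 14, 15, 17, 19]
Visit 4; enqueue 3, 11, 16 → queue [8, 12, 14, 15, 17, 19, 3, 11, 16]
Visit 8; enqueue 7 → queue [12, 14, 15, 17, 19, 3, 11, 16, 7]
Visit 12; enqueue 10 → queue [14, 15, 17, 19, 3, 11, 16, 7, 10]
Visit 14; enqueue 5, 9 → queue [15, 17, 19, 3, 11, 16, 7, 10, 5, 9]
Visit 15; enqueue 1 → queue [17, 19, 3, 11, 16, 7, 10, 5, 9, 1]
Visit 17; enqueue 13 → queue [19, 3, 11, 16, 7, 10, 5, 9, 1, 13]
Visit 19; enqueue 6 → queue [3, 11, 16, 7, 10, 5, 9, 1, 13, 6]
Visit 3 → queue [11, 16, 7, 10, 5, 9, 1, 13, 6]
Visit 11 → queue [16, 7, 10, 5, 9, 1, 13, 6]
Visit 16 → queue [7, 10, 5, 9, 1, 13, 6]
Visit 7 → queue [10, 5, 9, 1, 13, 6]
Visit 10 → queue [5, 9, 1, 13, 6]
Visit 5 → queue [9, 1, 13, 6]
Visit 9 → queue [1, 13, 6]
Visit 1 → queue [13, 6]
Visit 13 → queue [6]
Visit 6; enqueue 2 → queue [2]
Visit 2 → queue []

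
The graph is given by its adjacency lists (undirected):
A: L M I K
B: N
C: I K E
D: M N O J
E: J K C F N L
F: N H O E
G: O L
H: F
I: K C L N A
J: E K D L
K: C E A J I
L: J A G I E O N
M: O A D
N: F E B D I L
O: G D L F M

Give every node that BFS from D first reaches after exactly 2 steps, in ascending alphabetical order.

A, B, E, F, G, I, K, L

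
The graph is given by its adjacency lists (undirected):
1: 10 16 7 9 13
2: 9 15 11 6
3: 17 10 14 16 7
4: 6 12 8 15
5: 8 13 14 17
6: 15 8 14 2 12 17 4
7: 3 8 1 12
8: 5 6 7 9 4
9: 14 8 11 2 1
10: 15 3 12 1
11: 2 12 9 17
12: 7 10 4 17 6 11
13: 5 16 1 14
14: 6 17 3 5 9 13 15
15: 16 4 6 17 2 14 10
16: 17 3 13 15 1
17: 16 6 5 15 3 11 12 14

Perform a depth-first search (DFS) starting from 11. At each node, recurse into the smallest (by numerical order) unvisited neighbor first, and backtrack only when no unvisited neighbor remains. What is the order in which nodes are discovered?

11, 2, 6, 4, 8, 5, 13, 1, 7, 3, 10, 12, 17, 14, 9, 15, 16

Visit 11
11 → 2
2 → 6
6 → 4
4 → 8
8 → 5
5 → 13
13 → 1
1 → 7
7 → 3
3 → 10
10 → 12
12 → 17
17 → 14
14 → 9
14 → 15
15 → 16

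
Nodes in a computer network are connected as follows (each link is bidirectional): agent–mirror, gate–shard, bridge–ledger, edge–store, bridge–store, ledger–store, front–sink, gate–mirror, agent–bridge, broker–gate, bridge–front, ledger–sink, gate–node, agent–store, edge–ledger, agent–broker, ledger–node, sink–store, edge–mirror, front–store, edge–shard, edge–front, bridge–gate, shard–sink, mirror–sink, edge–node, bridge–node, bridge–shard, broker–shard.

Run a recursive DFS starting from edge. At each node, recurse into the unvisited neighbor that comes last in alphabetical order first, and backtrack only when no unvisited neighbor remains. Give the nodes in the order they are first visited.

edge -> store -> sink -> shard -> gate -> node -> ledger -> bridge -> front -> agent -> mirror -> broker

Visit edge
edge → store
store → sink
sink → shard
shard → gate
gate → node
node → ledger
ledger → bridge
bridge → front
bridge → agent
agent → mirror
agent → broker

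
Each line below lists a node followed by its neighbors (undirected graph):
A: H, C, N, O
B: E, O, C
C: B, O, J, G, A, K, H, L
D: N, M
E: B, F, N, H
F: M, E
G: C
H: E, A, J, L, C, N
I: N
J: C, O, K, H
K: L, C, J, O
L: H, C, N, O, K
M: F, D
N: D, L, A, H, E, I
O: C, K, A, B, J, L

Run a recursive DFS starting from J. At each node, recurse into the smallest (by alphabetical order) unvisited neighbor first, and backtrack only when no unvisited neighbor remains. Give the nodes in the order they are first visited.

J, C, A, H, E, B, O, K, L, N, D, M, F, I, G

Visit J
J → C
C → A
A → H
H → E
E → B
B → O
O → K
K → L
L → N
N → D
D → M
M → F
N → I
C → G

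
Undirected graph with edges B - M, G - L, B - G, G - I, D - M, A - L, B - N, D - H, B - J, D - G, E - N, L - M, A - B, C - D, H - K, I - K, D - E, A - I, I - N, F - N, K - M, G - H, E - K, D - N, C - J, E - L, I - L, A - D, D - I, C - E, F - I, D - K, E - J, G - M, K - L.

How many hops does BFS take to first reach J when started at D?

Level 0: D
Level 1: A, C, E, G, H, I, K, M, N
Level 2: B, F, J, L
J first appears at level 2.

2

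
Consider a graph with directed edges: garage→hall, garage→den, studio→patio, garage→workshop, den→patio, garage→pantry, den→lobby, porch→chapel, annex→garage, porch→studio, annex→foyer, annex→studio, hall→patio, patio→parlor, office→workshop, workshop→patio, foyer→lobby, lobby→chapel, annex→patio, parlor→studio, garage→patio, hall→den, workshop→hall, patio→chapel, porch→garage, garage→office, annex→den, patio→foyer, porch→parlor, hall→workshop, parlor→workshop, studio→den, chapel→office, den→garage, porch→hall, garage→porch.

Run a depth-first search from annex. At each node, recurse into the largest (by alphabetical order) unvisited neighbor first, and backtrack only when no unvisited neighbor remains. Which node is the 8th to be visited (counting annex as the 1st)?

Visit annex
annex → studio
studio → patio
patio → parlor
parlor → workshop
workshop → hall
hall → den
den → lobby
lobby → chapel
chapel → office
den → garage
garage → porch
garage → pantry
patio → foyer

Visit order: annex, studio, patio, parlor, workshop, hall, den, lobby, chapel, office, garage, porch, pantry, foyer

lobby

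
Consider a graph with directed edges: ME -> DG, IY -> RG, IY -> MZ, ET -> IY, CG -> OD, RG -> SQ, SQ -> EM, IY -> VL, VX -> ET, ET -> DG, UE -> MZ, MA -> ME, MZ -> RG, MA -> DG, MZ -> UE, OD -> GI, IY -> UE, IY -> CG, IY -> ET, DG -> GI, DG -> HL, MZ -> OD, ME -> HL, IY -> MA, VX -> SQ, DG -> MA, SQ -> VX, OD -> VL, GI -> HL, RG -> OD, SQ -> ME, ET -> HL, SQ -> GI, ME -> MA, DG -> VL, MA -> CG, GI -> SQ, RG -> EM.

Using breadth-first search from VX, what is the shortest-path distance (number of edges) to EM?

2

Level 0: VX
Level 1: ET, SQ
Level 2: DG, EM, GI, HL, IY, ME
Level 3: CG, MA, MZ, RG, UE, VL
Level 4: OD
EM first appears at level 2.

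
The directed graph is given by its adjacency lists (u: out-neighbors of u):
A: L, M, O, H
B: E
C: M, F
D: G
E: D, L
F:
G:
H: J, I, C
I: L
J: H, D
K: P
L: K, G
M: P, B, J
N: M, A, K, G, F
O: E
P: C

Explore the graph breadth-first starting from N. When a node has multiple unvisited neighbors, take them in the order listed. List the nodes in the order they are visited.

Visit N; enqueue M, A, K, G, F → queue [M, A, K, G, F]
Visit M; enqueue P, B, J → queue [A, K, G, F, P, B, J]
Visit A; enqueue L, O, H → queue [K, G, F, P, B, J, L, O, H]
Visit K → queue [G, F, P, B, J, L, O, H]
Visit G → queue [F, P, B, J, L, O, H]
Visit F → queue [P, B, J, L, O, H]
Visit P; enqueue C → queue [B, J, L, O, H, C]
Visit B; enqueue E → queue [J, L, O, H, C, E]
Visit J; enqueue D → queue [L, O, H, C, E, D]
Visit L → queue [O, H, C, E, D]
Visit O → queue [H, C, E, D]
Visit H; enqueue I → queue [C, E, D, I]
Visit C → queue [E, D, I]
Visit E → queue [D, I]
Visit D → queue [I]
Visit I → queue []

N → M → A → K → G → F → P → B → J → L → O → H → C → E → D → I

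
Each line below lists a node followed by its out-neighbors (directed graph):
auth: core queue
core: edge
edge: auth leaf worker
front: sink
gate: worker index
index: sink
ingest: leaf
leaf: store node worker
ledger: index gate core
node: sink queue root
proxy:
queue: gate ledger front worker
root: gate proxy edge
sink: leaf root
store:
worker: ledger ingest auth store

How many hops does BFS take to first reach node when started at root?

Level 0: root
Level 1: edge, gate, proxy
Level 2: auth, index, leaf, worker
Level 3: core, ingest, ledger, node, queue, sink, store
Level 4: front
node first appears at level 3.

3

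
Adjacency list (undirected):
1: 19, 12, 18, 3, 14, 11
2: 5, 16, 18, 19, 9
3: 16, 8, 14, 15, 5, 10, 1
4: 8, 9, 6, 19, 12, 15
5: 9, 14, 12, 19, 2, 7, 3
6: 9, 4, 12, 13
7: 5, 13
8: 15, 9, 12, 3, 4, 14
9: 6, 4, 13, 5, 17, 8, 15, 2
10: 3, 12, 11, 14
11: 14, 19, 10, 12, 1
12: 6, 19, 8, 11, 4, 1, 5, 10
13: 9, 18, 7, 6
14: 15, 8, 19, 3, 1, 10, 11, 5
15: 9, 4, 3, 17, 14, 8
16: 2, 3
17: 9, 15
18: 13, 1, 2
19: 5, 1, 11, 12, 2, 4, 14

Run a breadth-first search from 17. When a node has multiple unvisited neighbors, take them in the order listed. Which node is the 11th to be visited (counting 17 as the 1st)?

Visit 17; enqueue 9, 15 → queue [9, 15]
Visit 9; enqueue 6, 4, 13, 5, 8, 2 → queue [15, 6, 4, 13, 5, 8, 2]
Visit 15; enqueue 3, 14 → queue [6, 4, 13, 5, 8, 2, 3, 14]
Visit 6; enqueue 12 → queue [4, 13, 5, 8, 2, 3, 14, 12]
Visit 4; enqueue 19 → queue [13, 5, 8, 2, 3, 14, 12, 19]
Visit 13; enqueue 18, 7 → queue [5, 8, 2, 3, 14, 12, 19, 18, 7]
Visit 5 → queue [8, 2, 3, 14, 12, 19, 18, 7]
Visit 8 → queue [2, 3, 14, 12, 19, 18, 7]
Visit 2; enqueue 16 → queue [3, 14, 12, 19, 18, 7, 16]
Visit 3; enqueue 10, 1 → queue [14, 12, 19, 18, 7, 16, 10, 1]
Visit 14; enqueue 11 → queue [12, 19, 18, 7, 16, 10, 1, 11]
Visit 12 → queue [19, 18, 7, 16, 10, 1, 11]
Visit 19 → queue [18, 7, 16, 10, 1, 11]
Visit 18 → queue [7, 16, 10, 1, 11]
Visit 7 → queue [16, 10, 1, 11]
Visit 16 → queue [10, 1, 11]
Visit 10 → queue [1, 11]
Visit 1 → queue [11]
Visit 11 → queue []

Visit order: 17, 9, 15, 6, 4, 13, 5, 8, 2, 3, 14, 12, 19, 18, 7, 16, 10, 1, 11

14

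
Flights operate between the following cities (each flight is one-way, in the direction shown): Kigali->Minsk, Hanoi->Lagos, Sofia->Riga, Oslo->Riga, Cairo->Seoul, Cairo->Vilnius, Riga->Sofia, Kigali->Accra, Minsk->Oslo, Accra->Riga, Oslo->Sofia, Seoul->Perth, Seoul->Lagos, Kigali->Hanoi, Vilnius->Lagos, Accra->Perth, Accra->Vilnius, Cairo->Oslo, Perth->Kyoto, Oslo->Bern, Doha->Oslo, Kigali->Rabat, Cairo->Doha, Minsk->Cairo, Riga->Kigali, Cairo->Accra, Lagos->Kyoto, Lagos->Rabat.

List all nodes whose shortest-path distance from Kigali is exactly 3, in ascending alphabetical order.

Bern, Doha, Kyoto, Seoul, Sofia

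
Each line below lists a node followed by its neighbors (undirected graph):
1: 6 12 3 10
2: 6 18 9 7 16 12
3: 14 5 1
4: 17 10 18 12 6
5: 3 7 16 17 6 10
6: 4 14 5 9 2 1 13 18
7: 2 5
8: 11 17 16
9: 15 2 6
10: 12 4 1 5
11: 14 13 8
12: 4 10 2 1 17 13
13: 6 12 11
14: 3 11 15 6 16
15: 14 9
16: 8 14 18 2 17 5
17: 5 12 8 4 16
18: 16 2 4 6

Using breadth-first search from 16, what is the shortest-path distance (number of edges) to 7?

2

Level 0: 16
Level 1: 2, 5, 8, 14, 17, 18
Level 2: 3, 4, 6, 7, 9, 10, 11, 12, 15
Level 3: 1, 13
7 first appears at level 2.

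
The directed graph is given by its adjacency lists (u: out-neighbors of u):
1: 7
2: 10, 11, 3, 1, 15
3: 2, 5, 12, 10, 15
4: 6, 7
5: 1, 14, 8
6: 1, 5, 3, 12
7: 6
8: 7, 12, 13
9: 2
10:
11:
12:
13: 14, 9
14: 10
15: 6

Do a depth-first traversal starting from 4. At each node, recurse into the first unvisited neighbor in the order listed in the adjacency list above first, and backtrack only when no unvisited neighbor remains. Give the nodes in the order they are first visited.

4 6 1 7 5 14 10 8 12 13 9 2 11 3 15

Visit 4
4 → 6
6 → 1
1 → 7
6 → 5
5 → 14
14 → 10
5 → 8
8 → 12
8 → 13
13 → 9
9 → 2
2 → 11
2 → 3
3 → 15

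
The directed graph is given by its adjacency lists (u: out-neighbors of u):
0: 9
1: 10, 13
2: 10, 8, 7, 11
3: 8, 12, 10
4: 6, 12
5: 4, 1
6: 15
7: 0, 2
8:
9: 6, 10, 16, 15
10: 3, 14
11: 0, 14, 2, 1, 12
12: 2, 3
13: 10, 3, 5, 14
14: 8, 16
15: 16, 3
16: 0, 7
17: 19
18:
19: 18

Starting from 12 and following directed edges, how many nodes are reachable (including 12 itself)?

17

BFS from 12 visits: 12, 3, 2, 10, 8, 11, 7, 14, 1, 0, 16, 13, 9, 5, 15, 6, 4
Reachable nodes: 17 of 20 total.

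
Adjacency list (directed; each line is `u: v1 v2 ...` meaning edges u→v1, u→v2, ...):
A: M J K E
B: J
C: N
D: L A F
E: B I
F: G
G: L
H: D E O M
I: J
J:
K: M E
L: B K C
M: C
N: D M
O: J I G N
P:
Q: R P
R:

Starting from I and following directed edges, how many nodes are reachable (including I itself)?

2

BFS from I visits: I, J
Reachable nodes: 2 of 18 total.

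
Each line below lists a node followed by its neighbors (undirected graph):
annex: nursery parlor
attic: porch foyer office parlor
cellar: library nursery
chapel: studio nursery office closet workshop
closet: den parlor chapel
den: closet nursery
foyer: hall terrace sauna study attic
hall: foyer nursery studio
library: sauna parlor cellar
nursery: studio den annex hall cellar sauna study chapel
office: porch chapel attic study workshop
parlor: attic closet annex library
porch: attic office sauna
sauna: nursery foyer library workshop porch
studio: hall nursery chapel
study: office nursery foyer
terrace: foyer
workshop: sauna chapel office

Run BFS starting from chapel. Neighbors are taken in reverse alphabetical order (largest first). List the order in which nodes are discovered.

chapel → workshop → studio → office → nursery → closet → sauna → hall → study → porch → attic → den → cellar → annex → parlor → library → foyer → terrace

Visit chapel; enqueue workshop, studio, office, nursery, closet → queue [workshop, studio, office, nursery, closet]
Visit workshop; enqueue sauna → queue [studio, office, nursery, closet, sauna]
Visit studio; enqueue hall → queue [office, nursery, closet, sauna, hall]
Visit office; enqueue study, porch, attic → queue [nursery, closet, sauna, hall, study, porch, attic]
Visit nursery; enqueue den, cellar, annex → queue [closet, sauna, hall, study, porch, attic, den, cellar, annex]
Visit closet; enqueue parlor → queue [sauna, hall, study, porch, attic, den, cellar, annex, parlor]
Visit sauna; enqueue library, foyer → queue [hall, study, porch, attic, den, cellar, annex, parlor, library, foyer]
Visit hall → queue [study, porch, attic, den, cellar, annex, parlor, library, foyer]
Visit study → queue [porch, attic, den, cellar, annex, parlor, library, foyer]
Visit porch → queue [attic, den, cellar, annex, parlor, library, foyer]
Visit attic → queue [den, cellar, annex, parlor, library, foyer]
Visit den → queue [cellar, annex, parlor, library, foyer]
Visit cellar → queue [annex, parlor, library, foyer]
Visit annex → queue [parlor, library, foyer]
Visit parlor → queue [library, foyer]
Visit library → queue [foyer]
Visit foyer; enqueue terrace → queue [terrace]
Visit terrace → queue []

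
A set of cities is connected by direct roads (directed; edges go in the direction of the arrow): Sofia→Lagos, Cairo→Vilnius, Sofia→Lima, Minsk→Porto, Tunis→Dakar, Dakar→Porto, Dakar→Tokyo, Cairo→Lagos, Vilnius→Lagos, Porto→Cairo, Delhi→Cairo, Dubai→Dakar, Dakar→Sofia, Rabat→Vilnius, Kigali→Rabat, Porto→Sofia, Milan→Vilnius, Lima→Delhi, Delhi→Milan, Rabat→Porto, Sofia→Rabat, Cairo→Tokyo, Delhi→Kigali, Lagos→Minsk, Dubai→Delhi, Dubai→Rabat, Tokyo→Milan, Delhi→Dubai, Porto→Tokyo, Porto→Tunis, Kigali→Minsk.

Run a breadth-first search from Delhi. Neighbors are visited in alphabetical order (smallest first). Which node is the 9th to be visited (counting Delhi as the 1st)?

Dakar

Visit Delhi; enqueue Cairo, Dubai, Kigali, Milan → queue [Cairo, Dubai, Kigali, Milan]
Visit Cairo; enqueue Lagos, Tokyo, Vilnius → queue [Dubai, Kigali, Milan, Lagos, Tokyo, Vilnius]
Visit Dubai; enqueue Dakar, Rabat → queue [Kigali, Milan, Lagos, Tokyo, Vilnius, Dakar, Rabat]
Visit Kigali; enqueue Minsk → queue [Milan, Lagos, Tokyo, Vilnius, Dakar, Rabat, Minsk]
Visit Milan → queue [Lagos, Tokyo, Vilnius, Dakar, Rabat, Minsk]
Visit Lagos → queue [Tokyo, Vilnius, Dakar, Rabat, Minsk]
Visit Tokyo → queue [Vilnius, Dakar, Rabat, Minsk]
Visit Vilnius → queue [Dakar, Rabat, Minsk]
Visit Dakar; enqueue Porto, Sofia → queue [Rabat, Minsk, Porto, Sofia]
Visit Rabat → queue [Minsk, Porto, Sofia]
Visit Minsk → queue [Porto, Sofia]
Visit Porto; enqueue Tunis → queue [Sofia, Tunis]
Visit Sofia; enqueue Lima → queue [Tunis, Lima]
Visit Tunis → queue [Lima]
Visit Lima → queue []

Visit order: Delhi, Cairo, Dubai, Kigali, Milan, Lagos, Tokyo, Vilnius, Dakar, Rabat, Minsk, Porto, Sofia, Tunis, Lima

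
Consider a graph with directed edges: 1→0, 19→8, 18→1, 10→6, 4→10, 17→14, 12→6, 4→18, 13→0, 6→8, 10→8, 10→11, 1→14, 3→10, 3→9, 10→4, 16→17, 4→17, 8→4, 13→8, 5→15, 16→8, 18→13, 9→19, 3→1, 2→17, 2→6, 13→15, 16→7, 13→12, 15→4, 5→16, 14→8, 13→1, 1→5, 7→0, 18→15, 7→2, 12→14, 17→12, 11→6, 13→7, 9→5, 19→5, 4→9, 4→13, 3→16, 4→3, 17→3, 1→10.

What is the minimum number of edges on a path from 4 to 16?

2

Level 0: 4
Level 1: 3, 9, 10, 13, 17, 18
Level 2: 0, 1, 5, 6, 7, 8, 11, 12, 14, 15, 16, 19
Level 3: 2
16 first appears at level 2.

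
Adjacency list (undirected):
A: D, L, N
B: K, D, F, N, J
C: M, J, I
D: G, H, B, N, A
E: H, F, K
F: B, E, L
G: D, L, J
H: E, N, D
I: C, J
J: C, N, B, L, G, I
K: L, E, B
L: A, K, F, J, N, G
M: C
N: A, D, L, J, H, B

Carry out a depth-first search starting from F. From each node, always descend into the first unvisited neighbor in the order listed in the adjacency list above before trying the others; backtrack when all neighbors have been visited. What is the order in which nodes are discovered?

F -> B -> K -> L -> A -> D -> G -> J -> C -> M -> I -> N -> H -> E

Visit F
F → B
B → K
K → L
L → A
A → D
D → G
G → J
J → C
C → M
C → I
J → N
N → H
H → E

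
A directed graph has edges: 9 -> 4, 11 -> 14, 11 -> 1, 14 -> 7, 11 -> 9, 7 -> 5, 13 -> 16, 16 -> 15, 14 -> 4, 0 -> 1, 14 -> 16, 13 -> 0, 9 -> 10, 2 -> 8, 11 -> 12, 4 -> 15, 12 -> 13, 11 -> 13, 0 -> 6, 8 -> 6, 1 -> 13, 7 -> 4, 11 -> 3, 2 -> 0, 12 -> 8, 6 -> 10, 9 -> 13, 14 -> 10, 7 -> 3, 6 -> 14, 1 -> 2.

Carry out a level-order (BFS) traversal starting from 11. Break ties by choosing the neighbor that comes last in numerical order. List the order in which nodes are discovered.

11, 14, 13, 12, 9, 3, 1, 16, 10, 7, 4, 0, 8, 2, 15, 5, 6

Visit 11; enqueue 14, 13, 12, 9, 3, 1 → queue [14, 13, 12, 9, 3, 1]
Visit 14; enqueue 16, 10, 7, 4 → queue [13, 12, 9, 3, 1, 16, 10, 7, 4]
Visit 13; enqueue 0 → queue [12, 9, 3, 1, 16, 10, 7, 4, 0]
Visit 12; enqueue 8 → queue [9, 3, 1, 16, 10, 7, 4, 0, 8]
Visit 9 → queue [3, 1, 16, 10, 7, 4, 0, 8]
Visit 3 → queue [1, 16, 10, 7, 4, 0, 8]
Visit 1; enqueue 2 → queue [16, 10, 7, 4, 0, 8, 2]
Visit 16; enqueue 15 → queue [10, 7, 4, 0, 8, 2, 15]
Visit 10 → queue [7, 4, 0, 8, 2, 15]
Visit 7; enqueue 5 → queue [4, 0, 8, 2, 15, 5]
Visit 4 → queue [0, 8, 2, 15, 5]
Visit 0; enqueue 6 → queue [8, 2, 15, 5, 6]
Visit 8 → queue [2, 15, 5, 6]
Visit 2 → queue [15, 5, 6]
Visit 15 → queue [5, 6]
Visit 5 → queue [6]
Visit 6 → queue []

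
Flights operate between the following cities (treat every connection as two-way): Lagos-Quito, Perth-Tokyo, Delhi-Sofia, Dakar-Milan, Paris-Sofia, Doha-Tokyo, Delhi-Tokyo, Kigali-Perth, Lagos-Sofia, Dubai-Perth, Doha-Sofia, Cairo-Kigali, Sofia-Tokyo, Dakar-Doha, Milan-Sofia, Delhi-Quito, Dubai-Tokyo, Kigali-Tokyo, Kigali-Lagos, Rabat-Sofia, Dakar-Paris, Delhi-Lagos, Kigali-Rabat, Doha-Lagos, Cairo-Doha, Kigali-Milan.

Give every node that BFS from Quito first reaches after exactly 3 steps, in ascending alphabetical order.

Level 0: Quito
Level 1: Delhi, Lagos
Level 2: Doha, Kigali, Sofia, Tokyo
Level 3: Cairo, Dakar, Dubai, Milan, Paris, Perth, Rabat

Cairo, Dakar, Dubai, Milan, Paris, Perth, Rabat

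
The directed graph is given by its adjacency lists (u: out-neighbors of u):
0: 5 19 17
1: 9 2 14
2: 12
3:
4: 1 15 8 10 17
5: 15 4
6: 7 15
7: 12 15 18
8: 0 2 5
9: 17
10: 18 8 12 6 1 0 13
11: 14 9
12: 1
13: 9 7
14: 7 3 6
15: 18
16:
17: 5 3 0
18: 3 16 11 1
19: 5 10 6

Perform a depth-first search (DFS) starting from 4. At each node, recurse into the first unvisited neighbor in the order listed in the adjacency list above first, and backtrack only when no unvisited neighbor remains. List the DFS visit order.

4, 1, 9, 17, 5, 15, 18, 3, 16, 11, 14, 7, 12, 6, 0, 19, 10, 8, 2, 13

Visit 4
4 → 1
1 → 9
9 → 17
17 → 5
5 → 15
15 → 18
18 → 3
18 → 16
18 → 11
11 → 14
14 → 7
7 → 12
14 → 6
17 → 0
0 → 19
19 → 10
10 → 8
8 → 2
10 → 13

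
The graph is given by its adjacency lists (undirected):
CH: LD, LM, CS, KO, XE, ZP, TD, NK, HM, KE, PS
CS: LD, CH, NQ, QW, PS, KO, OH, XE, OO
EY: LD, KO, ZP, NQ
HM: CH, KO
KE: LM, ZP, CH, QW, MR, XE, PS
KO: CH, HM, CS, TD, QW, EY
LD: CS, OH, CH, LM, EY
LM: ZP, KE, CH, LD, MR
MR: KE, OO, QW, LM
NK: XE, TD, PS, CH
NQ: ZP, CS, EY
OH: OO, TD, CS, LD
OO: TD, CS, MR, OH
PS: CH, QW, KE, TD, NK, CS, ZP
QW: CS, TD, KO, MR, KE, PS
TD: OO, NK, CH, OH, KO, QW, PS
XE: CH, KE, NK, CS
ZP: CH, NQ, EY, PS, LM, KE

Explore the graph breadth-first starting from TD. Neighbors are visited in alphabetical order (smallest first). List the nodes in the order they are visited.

Visit TD; enqueue CH, KO, NK, OH, OO, PS, QW → queue [CH, KO, NK, OH, OO, PS, QW]
Visit CH; enqueue CS, HM, KE, LD, LM, XE, ZP → queue [KO, NK, OH, OO, PS, QW, CS, HM, KE, LD, LM, XE, ZP]
Visit KO; enqueue EY → queue [NK, OH, OO, PS, QW, CS, HM, KE, LD, LM, XE, ZP, EY]
Visit NK → queue [OH, OO, PS, QW, CS, HM, KE, LD, LM, XE, ZP, EY]
Visit OH → queue [OO, PS, QW, CS, HM, KE, LD, LM, XE, ZP, EY]
Visit OO; enqueue MR → queue [PS, QW, CS, HM, KE, LD, LM, XE, ZP, EY, MR]
Visit PS → queue [QW, CS, HM, KE, LD, LM, XE, ZP, EY, MR]
Visit QW → queue [CS, HM, KE, LD, LM, XE, ZP, EY, MR]
Visit CS; enqueue NQ → queue [HM, KE, LD, LM, XE, ZP, EY, MR, NQ]
Visit HM → queue [KE, LD, LM, XE, ZP, EY, MR, NQ]
Visit KE → queue [LD, LM, XE, ZP, EY, MR, NQ]
Visit LD → queue [LM, XE, ZP, EY, MR, NQ]
Visit LM → queue [XE, ZP, EY, MR, NQ]
Visit XE → queue [ZP, EY, MR, NQ]
Visit ZP → queue [EY, MR, NQ]
Visit EY → queue [MR, NQ]
Visit MR → queue [NQ]
Visit NQ → queue []

TD → CH → KO → NK → OH → OO → PS → QW → CS → HM → KE → LD → LM → XE → ZP → EY → MR → NQ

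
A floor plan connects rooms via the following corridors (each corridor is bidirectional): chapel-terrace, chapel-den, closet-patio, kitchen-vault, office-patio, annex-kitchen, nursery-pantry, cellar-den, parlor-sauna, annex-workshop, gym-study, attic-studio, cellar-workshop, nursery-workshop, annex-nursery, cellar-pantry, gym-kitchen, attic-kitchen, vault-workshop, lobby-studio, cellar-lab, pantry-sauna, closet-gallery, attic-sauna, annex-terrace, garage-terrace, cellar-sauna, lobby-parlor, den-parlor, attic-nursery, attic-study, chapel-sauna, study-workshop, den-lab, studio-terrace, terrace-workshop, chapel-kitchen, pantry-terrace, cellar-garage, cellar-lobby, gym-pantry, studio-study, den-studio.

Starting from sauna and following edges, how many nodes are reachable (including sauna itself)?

BFS from sauna visits: sauna, attic, cellar, chapel, pantry, parlor, kitchen, nursery, studio, study, den, garage, lab, lobby, workshop, terrace, gym, annex, vault
Reachable nodes: 19 of 23 total.

19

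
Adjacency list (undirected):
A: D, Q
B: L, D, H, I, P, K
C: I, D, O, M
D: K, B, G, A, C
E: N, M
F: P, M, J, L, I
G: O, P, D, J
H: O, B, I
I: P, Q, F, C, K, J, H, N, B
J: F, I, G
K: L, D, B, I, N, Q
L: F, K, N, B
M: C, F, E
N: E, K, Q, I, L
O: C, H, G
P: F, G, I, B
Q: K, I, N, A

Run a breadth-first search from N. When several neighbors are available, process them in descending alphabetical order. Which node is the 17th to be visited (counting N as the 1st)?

O

Visit N; enqueue Q, L, K, I, E → queue [Q, L, K, I, E]
Visit Q; enqueue A → queue [L, K, I, E, A]
Visit L; enqueue F, B → queue [K, I, E, A, F, B]
Visit K; enqueue D → queue [I, E, A, F, B, D]
Visit I; enqueue P, J, H, C → queue [E, A, F, B, D, P, J, H, C]
Visit E; enqueue M → queue [A, F, B, D, P, J, H, C, M]
Visit A → queue [F, B, D, P, J, H, C, M]
Visit F → queue [B, D, P, J, H, C, M]
Visit B → queue [D, P, J, H, C, M]
Visit D; enqueue G → queue [P, J, H, C, M, G]
Visit P → queue [J, H, C, M, G]
Visit J → queue [H, C, M, G]
Visit H; enqueue O → queue [C, M, G, O]
Visit C → queue [M, G, O]
Visit M → queue [G, O]
Visit G → queue [O]
Visit O → queue []

Visit order: N, Q, L, K, I, E, A, F, B, D, P, J, H, C, M, G, O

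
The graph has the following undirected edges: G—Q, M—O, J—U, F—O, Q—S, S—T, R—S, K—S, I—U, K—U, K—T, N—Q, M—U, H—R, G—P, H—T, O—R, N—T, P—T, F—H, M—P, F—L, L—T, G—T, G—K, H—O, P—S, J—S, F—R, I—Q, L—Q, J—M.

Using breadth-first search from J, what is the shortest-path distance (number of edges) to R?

Level 0: J
Level 1: M, S, U
Level 2: I, K, O, P, Q, R, T
Level 3: F, G, H, L, N
R first appears at level 2.

2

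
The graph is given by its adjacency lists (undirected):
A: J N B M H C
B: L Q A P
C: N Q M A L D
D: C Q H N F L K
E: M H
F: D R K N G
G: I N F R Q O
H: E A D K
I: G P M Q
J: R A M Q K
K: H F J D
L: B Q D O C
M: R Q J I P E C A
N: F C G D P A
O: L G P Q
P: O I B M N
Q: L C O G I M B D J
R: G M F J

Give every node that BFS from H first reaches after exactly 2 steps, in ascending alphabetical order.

B, C, F, J, L, M, N, Q

Level 0: H
Level 1: A, D, E, K
Level 2: B, C, F, J, L, M, N, Q
Level 3: G, I, O, P, R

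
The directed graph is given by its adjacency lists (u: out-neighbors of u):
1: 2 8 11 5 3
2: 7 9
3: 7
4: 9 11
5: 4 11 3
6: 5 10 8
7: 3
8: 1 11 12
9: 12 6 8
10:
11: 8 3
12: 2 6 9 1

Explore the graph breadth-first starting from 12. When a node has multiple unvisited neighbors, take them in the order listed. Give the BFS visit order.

Visit 12; enqueue 2, 6, 9, 1 → queue [2, 6, 9, 1]
Visit 2; enqueue 7 → queue [6, 9, 1, 7]
Visit 6; enqueue 5, 10, 8 → queue [9, 1, 7, 5, 10, 8]
Visit 9 → queue [1, 7, 5, 10, 8]
Visit 1; enqueue 11, 3 → queue [7, 5, 10, 8, 11, 3]
Visit 7 → queue [5, 10, 8, 11, 3]
Visit 5; enqueue 4 → queue [10, 8, 11, 3, 4]
Visit 10 → queue [8, 11, 3, 4]
Visit 8 → queue [11, 3, 4]
Visit 11 → queue [3, 4]
Visit 3 → queue [4]
Visit 4 → queue []

12 -> 2 -> 6 -> 9 -> 1 -> 7 -> 5 -> 10 -> 8 -> 11 -> 3 -> 4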